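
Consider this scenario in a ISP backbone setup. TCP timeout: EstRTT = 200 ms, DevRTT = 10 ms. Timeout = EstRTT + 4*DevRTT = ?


Given: EstRTT = 200 ms, DevRTT = 10 ms
Timeout = EstRTT + 4 * DevRTT
4 * DevRTT = 4 * 10 = 40
Timeout = 200 + 40 = 240 ms

240


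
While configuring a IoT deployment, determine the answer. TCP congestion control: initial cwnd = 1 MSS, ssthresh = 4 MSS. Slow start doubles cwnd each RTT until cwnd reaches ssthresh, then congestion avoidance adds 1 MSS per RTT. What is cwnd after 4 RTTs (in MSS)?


RTT 0: cwnd = 1 MSS (initial)
RTT 1: cwnd = 2 MSS (slow start, doubled)
RTT 2: cwnd = 4 MSS (slow start, doubled)
RTT 3: cwnd = 5 MSS (congestion avoidance, +1)
RTT 4: cwnd = 6 MSS (congestion avoidance, +1)

6


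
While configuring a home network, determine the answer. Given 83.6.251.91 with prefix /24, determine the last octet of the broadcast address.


Given: IP = 83.6.251.91, prefix = /24
Host bits = 32 - 24 = 8
Network last octet = 91 AND mask = 0
Host part size = 2^8 - 1 = 255
Broadcast last octet = 0 OR 255 = 255

255


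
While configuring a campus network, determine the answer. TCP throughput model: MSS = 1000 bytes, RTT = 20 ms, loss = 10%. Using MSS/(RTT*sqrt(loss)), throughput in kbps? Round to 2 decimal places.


Given: MSS = 1000 bytes, RTT = 20 ms, loss = 10%
RTT in seconds = 20 / 1000 = 0.02
Loss rate = 10% = 0.1
sqrt(loss) = sqrt(0.1) = 0.316227766017
Throughput (bytes/s) = 1000 / (0.02 * 0.316227766017) = 158113.8830
Throughput (kbps) = 158113.8830 * 8 / 1000 = 1264.911064 -> 1264.91 kbps (2 dp)

1264.91


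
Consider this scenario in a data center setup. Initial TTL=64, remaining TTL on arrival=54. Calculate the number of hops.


Given: initial TTL = 64, received TTL = 54
Hops = initial TTL - received TTL
Hops = 64 - 54 = 10

10


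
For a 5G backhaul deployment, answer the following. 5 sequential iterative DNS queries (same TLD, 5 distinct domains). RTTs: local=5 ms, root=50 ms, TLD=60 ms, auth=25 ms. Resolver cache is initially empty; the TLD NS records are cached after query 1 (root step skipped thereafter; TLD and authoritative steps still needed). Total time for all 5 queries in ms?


Lookup 1 (cold cache): local + root + TLD + auth = 5 + 50 + 60 + 25 = 140 ms
Lookups 2..5 (TLD NS cached -> skip root; new domain -> still ask TLD and auth): local + TLD + auth = 5 + 60 + 25 = 90 ms each
Remaining 4 lookups: 4 * 90 = 360 ms
Total = 140 + 360 = 500 ms

500


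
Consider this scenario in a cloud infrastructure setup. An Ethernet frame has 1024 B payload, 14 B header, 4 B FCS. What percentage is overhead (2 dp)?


Given: payload = 1024 B, header = 14 B, trailer = 4 B
Overhead bytes = header + trailer = 14 + 4 = 18
Total frame = payload + overhead = 1024 + 18 = 1042
Overhead % = 18 / 1042 * 100 = 1.7274% -> 1.73% (2 dp)

1.73


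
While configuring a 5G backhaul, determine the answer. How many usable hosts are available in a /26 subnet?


Given: subnet mask /26
Host bits = 32 - 26 = 6
Total addresses = 2^6 = 64
Usable hosts = 64 - 2 (network + broadcast) = 62

62


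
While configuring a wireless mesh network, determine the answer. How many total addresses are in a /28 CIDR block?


Given: CIDR prefix /28
Host bits = 32 - 28 = 4
Total addresses = 2^4 = 16

16


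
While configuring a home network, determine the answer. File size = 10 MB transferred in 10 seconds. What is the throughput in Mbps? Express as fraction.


Given: file = 10 MB, time = 10 s
File in Mb = 10 * 8 = 80 Mb
Throughput = 80 / 10 Mbps
Throughput = 8 Mbps

8


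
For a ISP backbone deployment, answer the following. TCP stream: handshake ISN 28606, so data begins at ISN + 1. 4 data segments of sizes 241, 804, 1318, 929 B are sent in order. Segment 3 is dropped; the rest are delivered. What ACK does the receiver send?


SYN uses sequence number 28606; first data byte = ISN + 1 = 28607.
Segment 1: SEQ = 28607, len = 241 B, covers [28607, 28847]
Segment 2: SEQ = 28848, len = 804 B, covers [28848, 29651]
Segment 3: SEQ = 29652, len = 1318 B, covers [29652, 30969] [LOST]
Segment 4: SEQ = 30970, len = 929 B, covers [30970, 31898]
In-order data received: bytes [28607, 29651] (segments 1..2).
Segment 3 missing -> gap begins at byte 29652; later segments buffered out of order.
Cumulative ACK = next expected in-order byte = 28607 + 241 + 804 = 29652

29652


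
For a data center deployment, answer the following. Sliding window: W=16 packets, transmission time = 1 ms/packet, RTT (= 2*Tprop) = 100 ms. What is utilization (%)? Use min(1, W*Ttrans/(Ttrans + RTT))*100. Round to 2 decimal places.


Given: W = 16, Ttrans = 1 ms, RTT = 100 ms (= 2 * Tprop, Tprop = 50 ms)
Cycle time = Ttrans + RTT = 1 + 100 = 101 ms (first packet sent until its ACK returns)
W * Ttrans = 16 * 1 = 16 ms of sending per cycle
W * Ttrans / (Ttrans + RTT) = 16 / 101 = 0.158416
U = min(1, 0.158416) = 0.158416
U% = 15.84%

15.84


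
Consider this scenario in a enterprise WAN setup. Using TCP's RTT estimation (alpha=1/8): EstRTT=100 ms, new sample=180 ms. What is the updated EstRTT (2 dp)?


Given: EstRTT = 100 ms, SampleRTT = 180 ms, alpha = 1/8
New EstRTT = (1 - alpha) * EstRTT + alpha * SampleRTT
(7/8) * 100 = 87.5
(1/8) * 180 = 22.5
New EstRTT = 87.5 + 22.5 = 110 ms -> 110.00 ms (2 dp)

110.00


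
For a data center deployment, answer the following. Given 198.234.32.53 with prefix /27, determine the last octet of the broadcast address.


Given: IP = 198.234.32.53, prefix = /27
Host bits = 32 - 27 = 5
Network last octet = 53 AND mask = 32
Host part size = 2^5 - 1 = 31
Broadcast last octet = 32 OR 31 = 63

63


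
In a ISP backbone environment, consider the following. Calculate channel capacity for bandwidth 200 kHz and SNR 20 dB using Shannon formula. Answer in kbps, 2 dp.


Given: B = 200 kHz, SNR = 20 dB
SNR linear = 10^(20/10) = 100
1 + SNR = 101
log2(101) = 6.6582114828
C = 200 * 1000 * 6.6582114828 = 1331642.2966 bps
C = 1331.642297 kbps -> 1331.64 kbps (2 dp)

1331.64


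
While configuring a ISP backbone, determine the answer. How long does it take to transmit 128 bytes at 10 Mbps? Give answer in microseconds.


Given: packet = 128 bytes, bandwidth = 10 Mbps
Packet in bits = 128 * 8 = 1024 bits
Bandwidth = 10 * 10^6 = 10000000 bps
Time = 1024 / 10000000 seconds
Time in us = 1024 * 10^6 / 10000000 = 102.4

102.4


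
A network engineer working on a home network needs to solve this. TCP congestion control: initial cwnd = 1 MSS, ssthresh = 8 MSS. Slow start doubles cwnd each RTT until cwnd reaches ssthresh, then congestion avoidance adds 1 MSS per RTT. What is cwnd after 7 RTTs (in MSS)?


RTT 0: cwnd = 1 MSS (initial)
RTT 1: cwnd = 2 MSS (slow start, doubled)
RTT 2: cwnd = 4 MSS (slow start, doubled)
RTT 3: cwnd = 8 MSS (slow start, doubled)
RTT 4: cwnd = 9 MSS (congestion avoidance, +1)
RTT 5: cwnd = 10 MSS (congestion avoidance, +1)
RTT 6: cwnd = 11 MSS (congestion avoidance, +1)
RTT 7: cwnd = 12 MSS (congestion avoidance, +1)

12


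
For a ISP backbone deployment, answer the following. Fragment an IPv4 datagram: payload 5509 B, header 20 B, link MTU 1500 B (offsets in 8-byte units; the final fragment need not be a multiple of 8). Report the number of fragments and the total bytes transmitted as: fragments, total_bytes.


Max data per non-final fragment = floor((MTU - header)/8)*8 = floor((1500 - 20)/8)*8 = floor(1480/8)*8 = 1480 B
Final fragment needs no 8-byte alignment: it can carry up to MTU - header = 1480 B
Non-final fragments needed = ceil((payload - 1480) / 1480) = ceil(4029/1480) = ceil(2.7223) = 3
Number of fragments = 3 + 1 = 4
Fragment sizes (data): 3 * 1480 B + 1069 B (last, 1069 <= 1480 OK)
Total bytes sent = payload + n_frags * header = 5509 + 4*20 = 5509 + 80 = 5589 B

4, 5589


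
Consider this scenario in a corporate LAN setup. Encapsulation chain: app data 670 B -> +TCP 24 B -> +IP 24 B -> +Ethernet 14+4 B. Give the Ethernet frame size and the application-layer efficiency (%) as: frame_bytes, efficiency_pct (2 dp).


TCP segment = 670 + 24 = 694 B
IP packet = 694 + 24 = 718 B
Ethernet frame = 718 + 14 + 4 = 736 B
Efficiency = app / frame = 670 / 736 = 0.910326 = 91.0326% -> 91.03% (2 dp)

736, 91.03


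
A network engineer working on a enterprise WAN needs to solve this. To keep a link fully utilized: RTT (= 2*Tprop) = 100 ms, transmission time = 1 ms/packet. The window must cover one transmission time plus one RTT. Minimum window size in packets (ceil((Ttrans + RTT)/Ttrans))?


Given: Ttrans = 1 ms, RTT = 100 ms (= 2 * Tprop, Tprop = 50 ms)
Time until first ACK returns = Ttrans + RTT = 1 + 100 = 101 ms
Need W * Ttrans >= Ttrans + RTT  ->  W >= (Ttrans + RTT) / Ttrans
(Ttrans + RTT) / Ttrans = 101 / 1 = 101
W_min = ceil(101) = 101

101


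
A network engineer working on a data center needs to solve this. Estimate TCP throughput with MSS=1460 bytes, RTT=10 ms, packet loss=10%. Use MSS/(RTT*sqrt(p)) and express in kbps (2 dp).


Given: MSS = 1460 bytes, RTT = 10 ms, loss = 10%
RTT in seconds = 10 / 1000 = 0.01
Loss rate = 10% = 0.1
sqrt(loss) = sqrt(0.1) = 0.316227766017
Throughput (bytes/s) = 1460 / (0.01 * 0.316227766017) = 461692.5384
Throughput (kbps) = 461692.5384 * 8 / 1000 = 3693.540307 -> 3693.54 kbps (2 dp)

3693.54


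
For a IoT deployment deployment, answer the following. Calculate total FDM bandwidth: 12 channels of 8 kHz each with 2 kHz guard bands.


Given: 12 channels, 8 kHz each, guard = 2 kHz
Channel bandwidth = 12 * 8 = 96 kHz
Guard bands = 11 gaps * 2 kHz = 22 kHz
Total = 96 + 22 = 118 kHz

118


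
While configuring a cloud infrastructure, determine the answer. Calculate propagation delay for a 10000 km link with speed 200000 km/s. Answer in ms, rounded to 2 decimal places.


Given: distance = 10000 km, speed = 200000 km/s
Delay = distance / speed = 10000 / 200000 seconds
Delay in ms = 10000 * 1000 / 200000
Delay = 50.0000 ms
Rounded to 2 dp = 50.00 ms

50.00


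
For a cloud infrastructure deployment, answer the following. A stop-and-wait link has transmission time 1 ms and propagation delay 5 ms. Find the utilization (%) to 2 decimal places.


Given: Ttrans = 1 ms, Tprop = 5 ms
RTT = 2 * Tprop = 2 * 5 = 10 ms
U = Ttrans / (Ttrans + RTT)
U = 1 / (1 + 10)
U = 1 / 11 = 0.090909
U% = 9.09%

9.09


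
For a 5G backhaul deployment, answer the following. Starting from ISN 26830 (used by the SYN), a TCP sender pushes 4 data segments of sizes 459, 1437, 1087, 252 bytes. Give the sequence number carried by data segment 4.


The SYN occupies sequence number ISN = 26830, so the first data byte is ISN + 1 = 26831.
SEQ of data segment i = (ISN + 1) + sum of payload sizes of segments 1..i-1.
Segment 1: SEQ = 26831, payload = 459 bytes
Segment 2: SEQ = 27290, payload = 1437 bytes
Segment 3: SEQ = 28727, payload = 1087 bytes
Segment 4: SEQ = 29814, payload = 252 bytes
SEQ of segment 4 = 26831 + 459 + 1437 + 1087 = 29814

29814


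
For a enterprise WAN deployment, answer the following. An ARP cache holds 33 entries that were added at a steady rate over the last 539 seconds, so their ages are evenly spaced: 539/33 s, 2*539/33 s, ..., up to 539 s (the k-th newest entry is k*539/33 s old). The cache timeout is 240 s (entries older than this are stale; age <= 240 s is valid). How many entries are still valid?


Ages are k * 539/33 s for k = 1..33 (spacing = 16.3333 s).
Entry k is valid iff k * 539/33 <= 240 iff k <= 33 * 240 / 539 = 14.6939
n_valid = floor(14.6939) = 14
(n_stale = 33 - 14 = 19)

14


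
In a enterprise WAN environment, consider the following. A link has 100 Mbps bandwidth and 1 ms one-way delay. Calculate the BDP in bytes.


Given: bandwidth = 100 Mbps, delay = 1 ms
BDP in bits = 100 * 10^6 * 1 / 1000
BDP in bits = 100000
BDP in bytes = 100000 / 8 = 12500

12500


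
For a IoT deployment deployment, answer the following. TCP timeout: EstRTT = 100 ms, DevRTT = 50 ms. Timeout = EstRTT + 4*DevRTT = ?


Given: EstRTT = 100 ms, DevRTT = 50 ms
Timeout = EstRTT + 4 * DevRTT
4 * DevRTT = 4 * 50 = 200
Timeout = 100 + 200 = 300 ms

300


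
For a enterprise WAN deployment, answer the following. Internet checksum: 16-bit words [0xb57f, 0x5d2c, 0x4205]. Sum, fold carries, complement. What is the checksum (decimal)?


Given words: [0xb57f, 0x5d2c, 0x4205]
Step 1: Sum all words
Raw sum = 46463 + 23852 + 16901 = 87216
Step 2: Fold carry: (21680 + 1) = 21681
One's complement = ~21681 & 0xFFFF = 43854

43854


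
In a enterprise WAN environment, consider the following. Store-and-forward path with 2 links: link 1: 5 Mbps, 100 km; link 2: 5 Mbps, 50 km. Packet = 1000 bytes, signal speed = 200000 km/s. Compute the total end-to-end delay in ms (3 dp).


Packet = 1000 bytes = 8000 bits. Store-and-forward: sum (t_trans + t_prop) per link.
Link 1: t_trans = 8000/(5*10^6) s = 1.6000 ms; t_prop = 100/200000 s = 0.5000 ms; subtotal = 2.1000 ms
Link 2: t_trans = 8000/(5*10^6) s = 1.6000 ms; t_prop = 50/200000 s = 0.2500 ms; subtotal = 1.8500 ms
End-to-end = 2.1000 + 1.8500 = 3.9500 ms -> 3.950 ms (3 dp)

3.950


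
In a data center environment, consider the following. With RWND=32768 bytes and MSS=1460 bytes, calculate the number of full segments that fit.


Given: RWND = 32768 bytes, MSS = 1460 bytes
Full segments = floor(RWND / MSS)
Full segments = floor(32768 / 1460)
Full segments = floor(22.4438) = 22

22


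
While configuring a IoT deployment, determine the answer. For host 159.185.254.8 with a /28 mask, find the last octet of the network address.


Given: IP = 159.185.254.8, prefix = /28
Subnet mask = 255.255.255.240
Last octet of IP: 8
Last octet of mask: 240
Network last octet = 8 AND 240 = 0

0


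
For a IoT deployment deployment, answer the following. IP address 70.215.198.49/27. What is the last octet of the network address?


Given: IP = 70.215.198.49, prefix = /27
Subnet mask = 255.255.255.224
Last octet of IP: 49
Last octet of mask: 224
Network last octet = 49 AND 224 = 32

32


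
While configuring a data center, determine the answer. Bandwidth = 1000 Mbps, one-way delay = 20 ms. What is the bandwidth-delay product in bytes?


Given: bandwidth = 1000 Mbps, delay = 20 ms
BDP in bits = 1000 * 10^6 * 20 / 1000
BDP in bits = 20000000
BDP in bytes = 20000000 / 8 = 2500000

2500000


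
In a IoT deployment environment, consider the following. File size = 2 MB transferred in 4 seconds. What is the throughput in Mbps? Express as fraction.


Given: file = 2 MB, time = 4 s
File in Mb = 2 * 8 = 16 Mb
Throughput = 16 / 4 Mbps
Throughput = 4 Mbps

4


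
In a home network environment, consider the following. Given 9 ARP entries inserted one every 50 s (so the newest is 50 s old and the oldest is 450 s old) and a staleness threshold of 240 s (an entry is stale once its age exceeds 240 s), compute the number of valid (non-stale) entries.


Ages are k * 450/9 s for k = 1..9 (spacing = 50.0000 s).
Entry k is valid iff k * 450/9 <= 240 iff k <= 9 * 240 / 450 = 4.8000
n_valid = floor(4.8000) = 4
(n_stale = 9 - 4 = 5)

4


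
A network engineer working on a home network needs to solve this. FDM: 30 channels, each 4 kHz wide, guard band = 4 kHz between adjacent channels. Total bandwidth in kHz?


Given: 30 channels, 4 kHz each, guard = 4 kHz
Channel bandwidth = 30 * 4 = 120 kHz
Guard bands = 29 gaps * 4 kHz = 116 kHz
Total = 120 + 116 = 236 kHz

236


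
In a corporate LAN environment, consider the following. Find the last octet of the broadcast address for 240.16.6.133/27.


Given: IP = 240.16.6.133, prefix = /27
Host bits = 32 - 27 = 5
Network last octet = 133 AND mask = 128
Host part size = 2^5 - 1 = 31
Broadcast last octet = 128 OR 31 = 159

159


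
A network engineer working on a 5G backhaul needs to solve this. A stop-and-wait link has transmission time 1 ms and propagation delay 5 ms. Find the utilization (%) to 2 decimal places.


Given: Ttrans = 1 ms, Tprop = 5 ms
RTT = 2 * Tprop = 2 * 5 = 10 ms
U = Ttrans / (Ttrans + RTT)
U = 1 / (1 + 10)
U = 1 / 11 = 0.090909
U% = 9.09%

9.09


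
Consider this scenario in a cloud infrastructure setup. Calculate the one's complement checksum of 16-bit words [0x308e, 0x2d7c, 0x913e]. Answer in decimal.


Given words: [0x308e, 0x2d7c, 0x913e]
Step 1: Sum all words
Raw sum = 12430 + 11644 + 37182 = 61256
One's complement = ~61256 & 0xFFFF = 4279

4279


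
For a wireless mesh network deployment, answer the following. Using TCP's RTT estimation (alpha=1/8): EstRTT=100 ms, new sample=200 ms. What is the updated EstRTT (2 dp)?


Given: EstRTT = 100 ms, SampleRTT = 200 ms, alpha = 1/8
New EstRTT = (1 - alpha) * EstRTT + alpha * SampleRTT
(7/8) * 100 = 87.5
(1/8) * 200 = 25
New EstRTT = 87.5 + 25 = 112.5 ms -> 112.50 ms (2 dp)

112.50


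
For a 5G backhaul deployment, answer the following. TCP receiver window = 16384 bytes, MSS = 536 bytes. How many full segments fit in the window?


Given: RWND = 16384 bytes, MSS = 536 bytes
Full segments = floor(RWND / MSS)
Full segments = floor(16384 / 536)
Full segments = floor(30.5672) = 30

30


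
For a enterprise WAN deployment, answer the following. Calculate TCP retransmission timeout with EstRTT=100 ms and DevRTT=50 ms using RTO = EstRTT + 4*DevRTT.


Given: EstRTT = 100 ms, DevRTT = 50 ms
Timeout = EstRTT + 4 * DevRTT
4 * DevRTT = 4 * 50 = 200
Timeout = 100 + 200 = 300 ms

300


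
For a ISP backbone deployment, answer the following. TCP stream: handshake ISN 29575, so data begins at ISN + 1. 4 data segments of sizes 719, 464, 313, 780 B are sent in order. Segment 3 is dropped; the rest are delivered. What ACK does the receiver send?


SYN uses sequence number 29575; first data byte = ISN + 1 = 29576.
Segment 1: SEQ = 29576, len = 719 B, covers [29576, 30294]
Segment 2: SEQ = 30295, len = 464 B, covers [30295, 30758]
Segment 3: SEQ = 30759, len = 313 B, covers [30759, 31071] [LOST]
Segment 4: SEQ = 31072, len = 780 B, covers [31072, 31851]
In-order data received: bytes [29576, 30758] (segments 1..2).
Segment 3 missing -> gap begins at byte 30759; later segments buffered out of order.
Cumulative ACK = next expected in-order byte = 29576 + 719 + 464 = 30759

30759


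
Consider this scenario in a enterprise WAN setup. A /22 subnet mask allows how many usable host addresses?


Given: subnet mask /22
Host bits = 32 - 22 = 10
Total addresses = 2^10 = 1024
Usable hosts = 1024 - 2 (network + broadcast) = 1022

1022


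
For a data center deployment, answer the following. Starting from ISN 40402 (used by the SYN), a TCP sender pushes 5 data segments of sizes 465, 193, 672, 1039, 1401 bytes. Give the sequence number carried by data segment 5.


The SYN occupies sequence number ISN = 40402, so the first data byte is ISN + 1 = 40403.
SEQ of data segment i = (ISN + 1) + sum of payload sizes of segments 1..i-1.
Segment 1: SEQ = 40403, payload = 465 bytes
Segment 2: SEQ = 40868, payload = 193 bytes
Segment 3: SEQ = 41061, payload = 672 bytes
Segment 4: SEQ = 41733, payload = 1039 bytes
Segment 5: SEQ = 42772, payload = 1401 bytes
SEQ of segment 5 = 40403 + 465 + 193 + 672 + 1039 = 42772

42772


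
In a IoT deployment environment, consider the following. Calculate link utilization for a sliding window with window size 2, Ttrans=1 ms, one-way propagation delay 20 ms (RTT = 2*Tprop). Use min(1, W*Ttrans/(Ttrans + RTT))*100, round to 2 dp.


Given: W = 2, Ttrans = 1 ms, RTT = 40 ms (= 2 * Tprop, Tprop = 20 ms)
Cycle time = Ttrans + RTT = 1 + 40 = 41 ms (first packet sent until its ACK returns)
W * Ttrans = 2 * 1 = 2 ms of sending per cycle
W * Ttrans / (Ttrans + RTT) = 2 / 41 = 0.048780
U = min(1, 0.048780) = 0.048780
U% = 4.88%

4.88


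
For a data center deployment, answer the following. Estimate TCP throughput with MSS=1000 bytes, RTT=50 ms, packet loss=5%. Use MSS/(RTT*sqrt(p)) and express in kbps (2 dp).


Given: MSS = 1000 bytes, RTT = 50 ms, loss = 5%
RTT in seconds = 50 / 1000 = 0.05
Loss rate = 5% = 0.05
sqrt(loss) = sqrt(0.05) = 0.223606797750
Throughput (bytes/s) = 1000 / (0.05 * 0.223606797750) = 89442.7191
Throughput (kbps) = 89442.7191 * 8 / 1000 = 715.541753 -> 715.54 kbps (2 dp)

715.54


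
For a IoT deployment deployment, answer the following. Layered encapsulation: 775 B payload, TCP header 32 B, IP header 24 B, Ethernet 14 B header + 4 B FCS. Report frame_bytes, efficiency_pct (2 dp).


TCP segment = 775 + 32 = 807 B
IP packet = 807 + 24 = 831 B
Ethernet frame = 831 + 14 + 4 = 849 B
Efficiency = app / frame = 775 / 849 = 0.912839 = 91.2839% -> 91.28% (2 dp)

849, 91.28


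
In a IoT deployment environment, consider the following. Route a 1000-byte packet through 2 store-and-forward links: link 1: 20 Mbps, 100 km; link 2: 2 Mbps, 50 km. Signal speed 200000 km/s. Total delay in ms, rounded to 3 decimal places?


Packet = 1000 bytes = 8000 bits. Store-and-forward: sum (t_trans + t_prop) per link.
Link 1: t_trans = 8000/(20*10^6) s = 0.4000 ms; t_prop = 100/200000 s = 0.5000 ms; subtotal = 0.9000 ms
Link 2: t_trans = 8000/(2*10^6) s = 4.0000 ms; t_prop = 50/200000 s = 0.2500 ms; subtotal = 4.2500 ms
End-to-end = 0.9000 + 4.2500 = 5.1500 ms -> 5.150 ms (3 dp)

5.150


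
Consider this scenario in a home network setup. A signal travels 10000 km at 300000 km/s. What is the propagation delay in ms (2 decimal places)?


Given: distance = 10000 km, speed = 300000 km/s
Delay = distance / speed = 10000 / 300000 seconds
Delay in ms = 10000 * 1000 / 300000
Delay = 33.3333 ms
Rounded to 2 dp = 33.33 ms

33.33


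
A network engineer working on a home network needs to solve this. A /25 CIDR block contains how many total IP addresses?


Given: CIDR prefix /25
Host bits = 32 - 25 = 7
Total addresses = 2^7 = 128

128


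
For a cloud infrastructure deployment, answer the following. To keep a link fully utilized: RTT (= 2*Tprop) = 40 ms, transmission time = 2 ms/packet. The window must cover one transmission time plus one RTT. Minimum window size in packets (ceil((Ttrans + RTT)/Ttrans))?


Given: Ttrans = 2 ms, RTT = 40 ms (= 2 * Tprop, Tprop = 20 ms)
Time until first ACK returns = Ttrans + RTT = 2 + 40 = 42 ms
Need W * Ttrans >= Ttrans + RTT  ->  W >= (Ttrans + RTT) / Ttrans
(Ttrans + RTT) / Ttrans = 42 / 2 = 21
W_min = ceil(21) = 21

21


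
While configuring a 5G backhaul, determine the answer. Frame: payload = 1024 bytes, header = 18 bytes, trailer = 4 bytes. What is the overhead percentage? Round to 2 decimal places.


Given: payload = 1024 B, header = 18 B, trailer = 4 B
Overhead bytes = header + trailer = 18 + 4 = 22
Total frame = payload + overhead = 1024 + 22 = 1046
Overhead % = 22 / 1046 * 100 = 2.1033% -> 2.10% (2 dp)

2.10


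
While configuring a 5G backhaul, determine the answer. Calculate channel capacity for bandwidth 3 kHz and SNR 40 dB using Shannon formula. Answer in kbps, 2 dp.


Given: B = 3 kHz, SNR = 40 dB
SNR linear = 10^(40/10) = 10000
1 + SNR = 10001
log2(10001) = 13.2878566418
C = 3 * 1000 * 13.2878566418 = 39863.5699 bps
C = 39.863570 kbps -> 39.86 kbps (2 dp)

39.86


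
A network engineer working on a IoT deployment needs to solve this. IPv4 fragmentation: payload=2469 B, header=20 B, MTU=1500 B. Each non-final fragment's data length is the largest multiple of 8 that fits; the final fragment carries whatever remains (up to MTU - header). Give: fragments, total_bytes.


Max data per non-final fragment = floor((MTU - header)/8)*8 = floor((1500 - 20)/8)*8 = floor(1480/8)*8 = 1480 B
Final fragment needs no 8-byte alignment: it can carry up to MTU - header = 1480 B
Non-final fragments needed = ceil((payload - 1480) / 1480) = ceil(989/1480) = ceil(0.6682) = 1
Number of fragments = 1 + 1 = 2
Fragment sizes (data): 1 * 1480 B + 989 B (last, 989 <= 1480 OK)
Total bytes sent = payload + n_frags * header = 2469 + 2*20 = 2469 + 40 = 2509 B

2, 2509


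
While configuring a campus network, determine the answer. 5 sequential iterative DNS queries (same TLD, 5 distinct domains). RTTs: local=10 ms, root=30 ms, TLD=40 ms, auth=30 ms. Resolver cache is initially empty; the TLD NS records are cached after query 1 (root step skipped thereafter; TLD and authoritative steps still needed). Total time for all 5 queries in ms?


Lookup 1 (cold cache): local + root + TLD + auth = 10 + 30 + 40 + 30 = 110 ms
Lookups 2..5 (TLD NS cached -> skip root; new domain -> still ask TLD and auth): local + TLD + auth = 10 + 40 + 30 = 80 ms each
Remaining 4 lookups: 4 * 80 = 320 ms
Total = 110 + 320 = 430 ms

430


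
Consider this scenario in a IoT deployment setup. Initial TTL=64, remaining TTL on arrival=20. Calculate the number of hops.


Given: initial TTL = 64, received TTL = 20
Hops = initial TTL - received TTL
Hops = 64 - 20 = 44

44


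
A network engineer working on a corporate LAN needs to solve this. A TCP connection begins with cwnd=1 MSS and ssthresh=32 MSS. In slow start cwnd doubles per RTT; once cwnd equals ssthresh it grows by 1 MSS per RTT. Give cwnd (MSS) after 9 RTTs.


RTT 0: cwnd = 1 MSS (initial)
RTT 1: cwnd = 2 MSS (slow start, doubled)
RTT 2: cwnd = 4 MSS (slow start, doubled)
RTT 3: cwnd = 8 MSS (slow start, doubled)
RTT 4: cwnd = 16 MSS (slow start, doubled)
RTT 5: cwnd = 32 MSS (slow start, doubled)
RTT 6: cwnd = 33 MSS (congestion avoidance, +1)
RTT 7: cwnd = 34 MSS (congestion avoidance, +1)
RTT 8: cwnd = 35 MSS (congestion avoidance, +1)
RTT 9: cwnd = 36 MSS (congestion avoidance, +1)

36


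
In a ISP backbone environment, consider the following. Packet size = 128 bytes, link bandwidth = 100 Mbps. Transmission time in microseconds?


Given: packet = 128 bytes, bandwidth = 100 Mbps
Packet in bits = 128 * 8 = 1024 bits
Bandwidth = 100 * 10^6 = 100000000 bps
Time = 1024 / 100000000 seconds
Time in us = 1024 * 10^6 / 100000000 = 10.24

10.24


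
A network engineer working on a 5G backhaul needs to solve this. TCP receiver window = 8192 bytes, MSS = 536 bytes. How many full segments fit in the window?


Given: RWND = 8192 bytes, MSS = 536 bytes
Full segments = floor(RWND / MSS)
Full segments = floor(8192 / 536)
Full segments = floor(15.2836) = 15

15


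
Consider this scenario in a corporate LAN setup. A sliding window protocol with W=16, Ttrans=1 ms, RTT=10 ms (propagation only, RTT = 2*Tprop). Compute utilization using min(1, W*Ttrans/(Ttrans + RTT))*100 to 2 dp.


Given: W = 16, Ttrans = 1 ms, RTT = 10 ms (= 2 * Tprop, Tprop = 5 ms)
Cycle time = Ttrans + RTT = 1 + 10 = 11 ms (first packet sent until its ACK returns)
W * Ttrans = 16 * 1 = 16 ms of sending per cycle
W * Ttrans / (Ttrans + RTT) = 16 / 11 = 1.454545
U = min(1, 1.454545) = 1.000000
U% = 100.00%

100.00


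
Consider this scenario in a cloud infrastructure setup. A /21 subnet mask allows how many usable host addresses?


Given: subnet mask /21
Host bits = 32 - 21 = 11
Total addresses = 2^11 = 2048
Usable hosts = 2048 - 2 (network + broadcast) = 2046

2046


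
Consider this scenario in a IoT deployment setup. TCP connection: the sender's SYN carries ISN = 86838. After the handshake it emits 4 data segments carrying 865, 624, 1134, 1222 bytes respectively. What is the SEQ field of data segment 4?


The SYN occupies sequence number ISN = 86838, so the first data byte is ISN + 1 = 86839.
SEQ of data segment i = (ISN + 1) + sum of payload sizes of segments 1..i-1.
Segment 1: SEQ = 86839, payload = 865 bytes
Segment 2: SEQ = 87704, payload = 624 bytes
Segment 3: SEQ = 88328, payload = 1134 bytes
Segment 4: SEQ = 89462, payload = 1222 bytes
SEQ of segment 4 = 86839 + 865 + 624 + 1134 = 89462

89462


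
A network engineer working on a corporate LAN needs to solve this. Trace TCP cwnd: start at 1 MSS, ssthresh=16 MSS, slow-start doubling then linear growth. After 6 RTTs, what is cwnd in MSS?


RTT 0: cwnd = 1 MSS (initial)
RTT 1: cwnd = 2 MSS (slow start, doubled)
RTT 2: cwnd = 4 MSS (slow start, doubled)
RTT 3: cwnd = 8 MSS (slow start, doubled)
RTT 4: cwnd = 16 MSS (slow start, doubled)
RTT 5: cwnd = 17 MSS (congestion avoidance, +1)
RTT 6: cwnd = 18 MSS (congestion avoidance, +1)

18


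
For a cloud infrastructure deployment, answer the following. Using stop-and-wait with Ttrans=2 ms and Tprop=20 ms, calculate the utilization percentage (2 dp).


Given: Ttrans = 2 ms, Tprop = 20 ms
RTT = 2 * Tprop = 2 * 20 = 40 ms
U = Ttrans / (Ttrans + RTT)
U = 2 / (2 + 40)
U = 2 / 42 = 0.047619
U% = 4.76%

4.76


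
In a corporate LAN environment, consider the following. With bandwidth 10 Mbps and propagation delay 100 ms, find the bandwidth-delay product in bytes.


Given: bandwidth = 10 Mbps, delay = 100 ms
BDP in bits = 10 * 10^6 * 100 / 1000
BDP in bits = 1000000
BDP in bytes = 1000000 / 8 = 125000

125000


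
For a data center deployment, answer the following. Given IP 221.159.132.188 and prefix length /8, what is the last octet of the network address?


Given: IP = 221.159.132.188, prefix = /8
Subnet mask = 255.0.0.0
Last octet of IP: 188
Last octet of mask: 0
Network last octet = 188 AND 0 = 0

0


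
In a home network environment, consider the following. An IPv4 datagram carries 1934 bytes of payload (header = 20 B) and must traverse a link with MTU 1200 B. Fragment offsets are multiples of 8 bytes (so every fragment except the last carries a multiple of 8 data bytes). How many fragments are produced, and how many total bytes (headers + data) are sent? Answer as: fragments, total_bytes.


Max data per non-final fragment = floor((MTU - header)/8)*8 = floor((1200 - 20)/8)*8 = floor(1180/8)*8 = 1176 B
Final fragment needs no 8-byte alignment: it can carry up to MTU - header = 1180 B
Non-final fragments needed = ceil((payload - 1180) / 1176) = ceil(754/1176) = ceil(0.6412) = 1
Number of fragments = 1 + 1 = 2
Fragment sizes (data): 1 * 1176 B + 758 B (last, 758 <= 1180 OK)
Total bytes sent = payload + n_frags * header = 1934 + 2*20 = 1934 + 40 = 1974 B

2, 1974


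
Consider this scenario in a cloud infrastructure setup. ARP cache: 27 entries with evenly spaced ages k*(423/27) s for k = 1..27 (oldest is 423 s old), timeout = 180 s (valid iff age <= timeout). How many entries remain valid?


Ages are k * 423/27 s for k = 1..27 (spacing = 15.6667 s).
Entry k is valid iff k * 423/27 <= 180 iff k <= 27 * 180 / 423 = 11.4894
n_valid = floor(11.4894) = 11
(n_stale = 27 - 11 = 16)

11


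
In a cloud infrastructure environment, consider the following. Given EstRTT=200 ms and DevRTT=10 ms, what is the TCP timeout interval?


Given: EstRTT = 200 ms, DevRTT = 10 ms
Timeout = EstRTT + 4 * DevRTT
4 * DevRTT = 4 * 10 = 40
Timeout = 200 + 40 = 240 ms

240


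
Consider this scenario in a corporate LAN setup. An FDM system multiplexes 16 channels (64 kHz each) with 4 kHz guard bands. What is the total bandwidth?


Given: 16 channels, 64 kHz each, guard = 4 kHz
Channel bandwidth = 16 * 64 = 1024 kHz
Guard bands = 15 gaps * 4 kHz = 60 kHz
Total = 1024 + 60 = 1084 kHz

1084


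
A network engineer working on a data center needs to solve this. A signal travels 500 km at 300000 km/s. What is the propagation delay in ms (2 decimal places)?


Given: distance = 500 km, speed = 300000 km/s
Delay = distance / speed = 500 / 300000 seconds
Delay in ms = 500 * 1000 / 300000
Delay = 1.6667 ms
Rounded to 2 dp = 1.67 ms

1.67


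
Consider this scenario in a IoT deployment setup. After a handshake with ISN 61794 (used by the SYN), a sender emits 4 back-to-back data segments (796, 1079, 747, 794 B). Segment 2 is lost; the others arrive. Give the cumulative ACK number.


SYN uses sequence number 61794; first data byte = ISN + 1 = 61795.
Segment 1: SEQ = 61795, len = 796 B, covers [61795, 62590]
Segment 2: SEQ = 62591, len = 1079 B, covers [62591, 63669] [LOST]
Segment 3: SEQ = 63670, len = 747 B, covers [63670, 64416]
Segment 4: SEQ = 64417, len = 794 B, covers [64417, 65210]
In-order data received: bytes [61795, 62590] (segments 1..1).
Segment 2 missing -> gap begins at byte 62591; later segments buffered out of order.
Cumulative ACK = next expected in-order byte = 61795 + 796 = 62591

62591


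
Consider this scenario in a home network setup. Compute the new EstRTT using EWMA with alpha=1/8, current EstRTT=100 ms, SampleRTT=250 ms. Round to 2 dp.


Given: EstRTT = 100 ms, SampleRTT = 250 ms, alpha = 1/8
New EstRTT = (1 - alpha) * EstRTT + alpha * SampleRTT
(7/8) * 100 = 87.5
(1/8) * 250 = 31.25
New EstRTT = 87.5 + 31.25 = 118.75 ms -> 118.75 ms (2 dp)

118.75


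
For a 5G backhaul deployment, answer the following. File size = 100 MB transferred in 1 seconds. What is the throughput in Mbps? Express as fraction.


Given: file = 100 MB, time = 1 s
File in Mb = 100 * 8 = 800 Mb
Throughput = 800 / 1 Mbps
Throughput = 800 Mbps

800


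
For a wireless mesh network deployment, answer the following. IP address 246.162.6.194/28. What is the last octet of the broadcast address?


Given: IP = 246.162.6.194, prefix = /28
Host bits = 32 - 28 = 4
Network last octet = 194 AND mask = 192
Host part size = 2^4 - 1 = 15
Broadcast last octet = 192 OR 15 = 207

207


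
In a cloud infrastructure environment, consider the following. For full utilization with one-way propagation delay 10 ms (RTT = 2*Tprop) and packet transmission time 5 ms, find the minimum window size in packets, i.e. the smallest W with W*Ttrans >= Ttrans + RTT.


Given: Ttrans = 5 ms, RTT = 20 ms (= 2 * Tprop, Tprop = 10 ms)
Time until first ACK returns = Ttrans + RTT = 5 + 20 = 25 ms
Need W * Ttrans >= Ttrans + RTT  ->  W >= (Ttrans + RTT) / Ttrans
(Ttrans + RTT) / Ttrans = 25 / 5 = 5
W_min = ceil(5) = 5

5


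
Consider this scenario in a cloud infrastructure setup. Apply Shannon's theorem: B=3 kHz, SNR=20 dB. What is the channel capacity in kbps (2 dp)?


Given: B = 3 kHz, SNR = 20 dB
SNR linear = 10^(20/10) = 100
1 + SNR = 101
log2(101) = 6.6582114828
C = 3 * 1000 * 6.6582114828 = 19974.6344 bps
C = 19.974634 kbps -> 19.97 kbps (2 dp)

19.97


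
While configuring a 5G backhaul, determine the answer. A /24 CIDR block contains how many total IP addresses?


Given: CIDR prefix /24
Host bits = 32 - 24 = 8
Total addresses = 2^8 = 256

256


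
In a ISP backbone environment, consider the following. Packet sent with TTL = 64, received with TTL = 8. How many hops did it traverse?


Given: initial TTL = 64, received TTL = 8
Hops = initial TTL - received TTL
Hops = 64 - 8 = 56

56


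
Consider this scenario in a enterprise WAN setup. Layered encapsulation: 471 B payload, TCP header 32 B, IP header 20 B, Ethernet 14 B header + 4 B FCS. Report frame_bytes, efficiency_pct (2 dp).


TCP segment = 471 + 32 = 503 B
IP packet = 503 + 20 = 523 B
Ethernet frame = 523 + 14 + 4 = 541 B
Efficiency = app / frame = 471 / 541 = 0.870610 = 87.0610% -> 87.06% (2 dp)

541, 87.06


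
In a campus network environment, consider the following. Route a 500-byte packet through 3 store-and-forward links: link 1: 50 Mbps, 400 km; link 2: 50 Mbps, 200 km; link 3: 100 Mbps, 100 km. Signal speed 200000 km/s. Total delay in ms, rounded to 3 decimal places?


Packet = 500 bytes = 4000 bits. Store-and-forward: sum (t_trans + t_prop) per link.
Link 1: t_trans = 4000/(50*10^6) s = 0.0800 ms; t_prop = 400/200000 s = 2.0000 ms; subtotal = 2.0800 ms
Link 2: t_trans = 4000/(50*10^6) s = 0.0800 ms; t_prop = 200/200000 s = 1.0000 ms; subtotal = 1.0800 ms
Link 3: t_trans = 4000/(100*10^6) s = 0.0400 ms; t_prop = 100/200000 s = 0.5000 ms; subtotal = 0.5400 ms
End-to-end = 2.0800 + 1.0800 + 0.5400 = 3.7000 ms -> 3.700 ms (3 dp)

3.700


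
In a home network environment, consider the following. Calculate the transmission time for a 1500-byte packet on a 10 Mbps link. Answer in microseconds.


Given: packet = 1500 bytes, bandwidth = 10 Mbps
Packet in bits = 1500 * 8 = 12000 bits
Bandwidth = 10 * 10^6 = 10000000 bps
Time = 12000 / 10000000 seconds
Time in us = 12000 * 10^6 / 10000000 = 1200

1200


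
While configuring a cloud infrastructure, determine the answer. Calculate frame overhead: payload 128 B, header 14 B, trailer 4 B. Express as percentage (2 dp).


Given: payload = 128 B, header = 14 B, trailer = 4 B
Overhead bytes = header + trailer = 14 + 4 = 18
Total frame = payload + overhead = 128 + 18 = 146
Overhead % = 18 / 146 * 100 = 12.3288% -> 12.33% (2 dp)

12.33


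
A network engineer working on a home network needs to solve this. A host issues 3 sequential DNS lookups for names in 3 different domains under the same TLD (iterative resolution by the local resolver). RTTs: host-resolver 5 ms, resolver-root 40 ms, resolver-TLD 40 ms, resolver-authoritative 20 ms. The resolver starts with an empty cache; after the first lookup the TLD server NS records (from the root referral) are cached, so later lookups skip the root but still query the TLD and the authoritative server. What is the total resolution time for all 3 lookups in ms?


Lookup 1 (cold cache): local + root + TLD + auth = 5 + 40 + 40 + 20 = 105 ms
Lookups 2..3 (TLD NS cached -> skip root; new domain -> still ask TLD and auth): local + TLD + auth = 5 + 40 + 20 = 65 ms each
Remaining 2 lookups: 2 * 65 = 130 ms
Total = 105 + 130 = 235 ms

235


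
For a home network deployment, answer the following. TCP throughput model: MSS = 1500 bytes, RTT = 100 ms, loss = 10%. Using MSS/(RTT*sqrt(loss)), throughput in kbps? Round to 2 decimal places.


Given: MSS = 1500 bytes, RTT = 100 ms, loss = 10%
RTT in seconds = 100 / 1000 = 0.1
Loss rate = 10% = 0.1
sqrt(loss) = sqrt(0.1) = 0.316227766017
Throughput (bytes/s) = 1500 / (0.1 * 0.316227766017) = 47434.1649
Throughput (kbps) = 47434.1649 * 8 / 1000 = 379.473319 -> 379.47 kbps (2 dp)

379.47


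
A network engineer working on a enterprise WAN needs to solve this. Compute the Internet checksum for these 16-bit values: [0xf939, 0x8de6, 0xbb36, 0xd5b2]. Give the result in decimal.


Given words: [0xf939, 0x8de6, 0xbb36, 0xd5b2]
Step 1: Sum all words
Raw sum = 63801 + 36326 + 47926 + 54706 = 202759
Step 2: Fold carry: (6151 + 3) = 6154
One's complement = ~6154 & 0xFFFF = 59381

59381


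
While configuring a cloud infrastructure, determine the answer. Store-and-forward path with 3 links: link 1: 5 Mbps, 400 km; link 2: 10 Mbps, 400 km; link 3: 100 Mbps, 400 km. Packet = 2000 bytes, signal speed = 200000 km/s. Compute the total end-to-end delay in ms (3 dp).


Packet = 2000 bytes = 16000 bits. Store-and-forward: sum (t_trans + t_prop) per link.
Link 1: t_trans = 16000/(5*10^6) s = 3.2000 ms; t_prop = 400/200000 s = 2.0000 ms; subtotal = 5.2000 ms
Link 2: t_trans = 16000/(10*10^6) s = 1.6000 ms; t_prop = 400/200000 s = 2.0000 ms; subtotal = 3.6000 ms
Link 3: t_trans = 16000/(100*10^6) s = 0.1600 ms; t_prop = 400/200000 s = 2.0000 ms; subtotal = 2.1600 ms
End-to-end = 5.2000 + 3.6000 + 2.1600 = 10.9600 ms -> 10.960 ms (3 dp)

10.960


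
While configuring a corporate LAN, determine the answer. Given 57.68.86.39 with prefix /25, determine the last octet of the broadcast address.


Given: IP = 57.68.86.39, prefix = /25
Host bits = 32 - 25 = 7
Network last octet = 39 AND mask = 0
Host part size = 2^7 - 1 = 127
Broadcast last octet = 0 OR 127 = 127

127


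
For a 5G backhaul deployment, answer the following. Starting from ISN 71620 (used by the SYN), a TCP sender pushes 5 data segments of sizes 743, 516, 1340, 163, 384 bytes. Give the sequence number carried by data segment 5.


The SYN occupies sequence number ISN = 71620, so the first data byte is ISN + 1 = 71621.
SEQ of data segment i = (ISN + 1) + sum of payload sizes of segments 1..i-1.
Segment 1: SEQ = 71621, payload = 743 bytes
Segment 2: SEQ = 72364, payload = 516 bytes
Segment 3: SEQ = 72880, payload = 1340 bytes
Segment 4: SEQ = 74220, payload = 163 bytes
Segment 5: SEQ = 74383, payload = 384 bytes
SEQ of segment 5 = 71621 + 743 + 516 + 1340 + 163 = 74383

74383


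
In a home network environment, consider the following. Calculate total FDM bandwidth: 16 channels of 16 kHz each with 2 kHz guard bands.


Given: 16 channels, 16 kHz each, guard = 2 kHz
Channel bandwidth = 16 * 16 = 256 kHz
Guard bands = 15 gaps * 2 kHz = 30 kHz
Total = 256 + 30 = 286 kHz

286


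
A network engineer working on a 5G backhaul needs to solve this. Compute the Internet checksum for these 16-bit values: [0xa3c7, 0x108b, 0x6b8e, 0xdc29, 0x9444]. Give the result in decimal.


Given words: [0xa3c7, 0x108b, 0x6b8e, 0xdc29, 0x9444]
Step 1: Sum all words
Raw sum = 41927 + 4235 + 27534 + 56361 + 37956 = 168013
Step 2: Fold carry: (36941 + 2) = 36943
One's complement = ~36943 & 0xFFFF = 28592

28592
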